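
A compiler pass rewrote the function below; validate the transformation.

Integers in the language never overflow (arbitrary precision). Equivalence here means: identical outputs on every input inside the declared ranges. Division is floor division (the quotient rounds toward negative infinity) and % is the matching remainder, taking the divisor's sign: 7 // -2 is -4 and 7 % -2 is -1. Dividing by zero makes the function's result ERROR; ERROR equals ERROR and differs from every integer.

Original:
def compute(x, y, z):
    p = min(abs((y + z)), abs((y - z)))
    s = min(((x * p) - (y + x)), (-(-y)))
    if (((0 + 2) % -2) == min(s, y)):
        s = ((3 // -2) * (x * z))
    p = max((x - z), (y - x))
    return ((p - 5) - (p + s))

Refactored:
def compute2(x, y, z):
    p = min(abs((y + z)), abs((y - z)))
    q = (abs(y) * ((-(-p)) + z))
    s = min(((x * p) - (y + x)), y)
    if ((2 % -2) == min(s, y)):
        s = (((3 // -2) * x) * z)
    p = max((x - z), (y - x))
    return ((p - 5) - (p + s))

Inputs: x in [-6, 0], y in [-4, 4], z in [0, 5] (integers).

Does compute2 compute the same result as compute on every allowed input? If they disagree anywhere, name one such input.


This is a faithful refactor — local variable names differ, arithmetic usage differs, statement counts differ, min/max/abs usage differs, constant usage differs, but the computed results match everywhere.
Tracing x=-3, y=4, z=3: compute: p=1, then s=-4, then (((0 + 2) % -2) == min(s, y)) is false, then p=7, then returns -1 | compute2: p=1, then q=16, then s=-4, then ((2 % -2) == min(s, y)) is false, then p=7, then returns -1 — matching result -1.
Across all 378 domain points the two functions coincide.
verdict: equivalent


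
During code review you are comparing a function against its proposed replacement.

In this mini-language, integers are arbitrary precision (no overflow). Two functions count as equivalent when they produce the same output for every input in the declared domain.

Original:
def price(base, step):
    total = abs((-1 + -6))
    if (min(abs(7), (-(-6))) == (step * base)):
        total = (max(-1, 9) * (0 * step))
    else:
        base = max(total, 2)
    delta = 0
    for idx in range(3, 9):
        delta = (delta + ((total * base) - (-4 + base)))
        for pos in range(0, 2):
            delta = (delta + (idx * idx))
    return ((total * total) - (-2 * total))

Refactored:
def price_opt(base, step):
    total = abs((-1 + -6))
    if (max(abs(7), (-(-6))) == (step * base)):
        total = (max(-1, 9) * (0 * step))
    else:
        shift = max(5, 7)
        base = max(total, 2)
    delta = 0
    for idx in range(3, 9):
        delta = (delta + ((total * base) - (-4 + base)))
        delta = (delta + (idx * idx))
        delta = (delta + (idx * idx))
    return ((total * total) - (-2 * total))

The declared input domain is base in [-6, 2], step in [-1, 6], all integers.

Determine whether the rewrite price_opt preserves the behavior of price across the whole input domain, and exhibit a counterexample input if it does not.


Try base=-6, step=-1.
price: total = 7; (min(abs(7), (-(-6))) == (step * base)) -> true; total = 0; delta = 0; [idx=3]; delta = 10; [pos=0]; delta = 19; [pos=1]; delta = 28; [idx=4]; delta = 38; [pos=0]; delta = 54; [pos=1]; delta = 70; [idx=5]; delta = 80; [pos=0]; delta = 105; [pos=1]; delta = 130; [idx=6]; delta = 140; [pos=0]; delta = 176; [pos=1]; delta = 212; [idx=7]; delta = 222; [pos=0]; delta = 271; [pos=1]; delta = 320; [idx=8]; delta = 330; [pos=0]; delta = 394; [pos=1]; delta = 458; return 0
price_opt: total = 7; (max(abs(7), (-(-6))) == (step * base)) -> false; shift = 7; base = 7; delta = 0; [idx=3]; delta = 46; delta = 55; delta = 64; [idx=4]; delta = 110; delta = 126; delta = 142; [idx=5]; delta = 188; delta = 213; delta = 238; [idx=6]; delta = 284; delta = 320; delta = 356; [idx=7]; delta = 402; delta = 451; delta = 500; [idx=8]; delta = 546; delta = 610; delta = 674; return 63
0 and 63 differ, so these are not the same function on this domain.
verdict: not equivalent; witness: base=-6, step=-1


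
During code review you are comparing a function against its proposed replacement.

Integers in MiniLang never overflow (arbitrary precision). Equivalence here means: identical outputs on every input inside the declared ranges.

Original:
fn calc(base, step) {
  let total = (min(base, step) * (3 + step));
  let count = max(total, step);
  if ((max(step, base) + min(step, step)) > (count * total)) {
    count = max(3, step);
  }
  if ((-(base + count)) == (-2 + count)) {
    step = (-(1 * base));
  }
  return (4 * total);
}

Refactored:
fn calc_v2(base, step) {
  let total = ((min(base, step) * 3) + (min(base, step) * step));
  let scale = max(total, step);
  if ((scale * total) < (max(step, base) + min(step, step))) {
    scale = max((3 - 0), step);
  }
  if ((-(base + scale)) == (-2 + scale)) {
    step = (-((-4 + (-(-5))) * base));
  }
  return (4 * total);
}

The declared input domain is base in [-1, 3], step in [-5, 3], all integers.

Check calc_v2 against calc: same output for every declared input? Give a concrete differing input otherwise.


Reading the diff, among the changes: arithmetic usage differs; comparison usage differs; local variable names differ; min/max/abs usage differs; constant usage differs.
One worked example (base=2, step=1) — calc: total = 4; count = 4; ((max(step, base) + min(step, step)) > (count * total)) -> false; ((-(base + count)) == (-2 + count)) -> false; return 16; calc_v2: total = 4; scale = 4; ((scale * total) < (max(step, base) + min(step, step))) -> false; ((-(base + scale)) == (-2 + scale)) -> false; return 16; agreement on 16.
Across all 45 domain points the two functions coincide.
verdict: equivalent


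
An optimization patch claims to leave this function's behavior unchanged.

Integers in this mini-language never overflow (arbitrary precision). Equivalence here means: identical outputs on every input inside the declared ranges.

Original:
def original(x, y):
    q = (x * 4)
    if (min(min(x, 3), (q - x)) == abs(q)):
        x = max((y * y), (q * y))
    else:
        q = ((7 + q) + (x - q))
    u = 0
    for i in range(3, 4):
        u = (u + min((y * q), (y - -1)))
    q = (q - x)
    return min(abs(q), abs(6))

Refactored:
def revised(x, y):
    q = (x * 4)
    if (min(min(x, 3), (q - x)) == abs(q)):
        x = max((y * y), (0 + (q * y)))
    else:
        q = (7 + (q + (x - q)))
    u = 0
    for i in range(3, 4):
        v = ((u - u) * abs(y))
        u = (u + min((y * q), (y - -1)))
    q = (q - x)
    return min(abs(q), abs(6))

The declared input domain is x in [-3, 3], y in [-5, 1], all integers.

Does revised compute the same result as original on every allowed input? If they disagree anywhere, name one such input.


Although arithmetic usage differs; and statement counts differ; and constant usage differs; and min/max/abs usage differs; and local variable names differ, 49/49 inputs agree.
verdict: equivalent


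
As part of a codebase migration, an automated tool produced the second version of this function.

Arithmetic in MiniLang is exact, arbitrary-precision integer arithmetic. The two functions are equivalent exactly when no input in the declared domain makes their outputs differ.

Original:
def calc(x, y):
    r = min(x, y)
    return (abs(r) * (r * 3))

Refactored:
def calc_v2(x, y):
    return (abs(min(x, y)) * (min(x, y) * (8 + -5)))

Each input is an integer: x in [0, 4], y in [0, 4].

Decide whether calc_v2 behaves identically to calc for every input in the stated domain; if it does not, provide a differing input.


Although statement counts differ, and min/max/abs usage differs, and local variable names differ, and constant usage differs, and arithmetic usage differs, 25/25 inputs agree.
verdict: equivalent


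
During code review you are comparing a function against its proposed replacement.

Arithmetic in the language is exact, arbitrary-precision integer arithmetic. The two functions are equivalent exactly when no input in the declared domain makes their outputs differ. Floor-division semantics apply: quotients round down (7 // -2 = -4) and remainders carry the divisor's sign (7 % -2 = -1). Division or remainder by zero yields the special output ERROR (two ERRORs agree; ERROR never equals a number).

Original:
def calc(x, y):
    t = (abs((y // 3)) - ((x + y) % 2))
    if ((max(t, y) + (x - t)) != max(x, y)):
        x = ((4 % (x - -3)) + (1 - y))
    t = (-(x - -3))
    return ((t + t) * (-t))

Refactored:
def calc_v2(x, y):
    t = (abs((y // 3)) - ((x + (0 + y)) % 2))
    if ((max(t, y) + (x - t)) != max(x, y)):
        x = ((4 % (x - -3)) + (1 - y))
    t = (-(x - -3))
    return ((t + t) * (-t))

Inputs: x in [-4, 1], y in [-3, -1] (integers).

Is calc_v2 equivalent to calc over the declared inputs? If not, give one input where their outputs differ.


The two are interchangeable: constant usage differs; and arithmetic usage differs, and every declared input agrees.
As a probe, take x=1, y=-1: calc runs t becomes 1; next ((max(t, y) + (x - t)) != max(x, y)) evaluates to false; next t becomes -4; next final value -32; calc_v2 runs t becomes 1; next ((max(t, y) + (x - t)) != max(x, y)) evaluates to false; next t becomes -4; next final value -32; both end at -32.
Every one of the 18 inputs gives matching results.
verdict: equivalent


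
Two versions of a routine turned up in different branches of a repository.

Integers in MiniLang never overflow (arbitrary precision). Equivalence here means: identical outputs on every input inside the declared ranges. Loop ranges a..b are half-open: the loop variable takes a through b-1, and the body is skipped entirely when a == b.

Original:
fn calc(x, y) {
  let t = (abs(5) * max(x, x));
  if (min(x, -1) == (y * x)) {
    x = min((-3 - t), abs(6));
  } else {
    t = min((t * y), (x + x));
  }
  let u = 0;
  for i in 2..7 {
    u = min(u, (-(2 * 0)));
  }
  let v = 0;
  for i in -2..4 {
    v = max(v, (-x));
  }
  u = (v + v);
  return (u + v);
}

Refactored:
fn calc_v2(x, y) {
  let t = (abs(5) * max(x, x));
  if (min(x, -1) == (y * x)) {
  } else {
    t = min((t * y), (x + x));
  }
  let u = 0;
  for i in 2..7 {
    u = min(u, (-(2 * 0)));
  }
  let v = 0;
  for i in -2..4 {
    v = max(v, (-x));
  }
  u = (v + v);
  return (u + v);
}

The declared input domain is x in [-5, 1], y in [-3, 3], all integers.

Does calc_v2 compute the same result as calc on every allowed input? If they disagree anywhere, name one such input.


On input x=-5, y=1, calc returns 0 while calc_v2 returns 15.
verdict: not equivalent; witness: x=-5, y=1


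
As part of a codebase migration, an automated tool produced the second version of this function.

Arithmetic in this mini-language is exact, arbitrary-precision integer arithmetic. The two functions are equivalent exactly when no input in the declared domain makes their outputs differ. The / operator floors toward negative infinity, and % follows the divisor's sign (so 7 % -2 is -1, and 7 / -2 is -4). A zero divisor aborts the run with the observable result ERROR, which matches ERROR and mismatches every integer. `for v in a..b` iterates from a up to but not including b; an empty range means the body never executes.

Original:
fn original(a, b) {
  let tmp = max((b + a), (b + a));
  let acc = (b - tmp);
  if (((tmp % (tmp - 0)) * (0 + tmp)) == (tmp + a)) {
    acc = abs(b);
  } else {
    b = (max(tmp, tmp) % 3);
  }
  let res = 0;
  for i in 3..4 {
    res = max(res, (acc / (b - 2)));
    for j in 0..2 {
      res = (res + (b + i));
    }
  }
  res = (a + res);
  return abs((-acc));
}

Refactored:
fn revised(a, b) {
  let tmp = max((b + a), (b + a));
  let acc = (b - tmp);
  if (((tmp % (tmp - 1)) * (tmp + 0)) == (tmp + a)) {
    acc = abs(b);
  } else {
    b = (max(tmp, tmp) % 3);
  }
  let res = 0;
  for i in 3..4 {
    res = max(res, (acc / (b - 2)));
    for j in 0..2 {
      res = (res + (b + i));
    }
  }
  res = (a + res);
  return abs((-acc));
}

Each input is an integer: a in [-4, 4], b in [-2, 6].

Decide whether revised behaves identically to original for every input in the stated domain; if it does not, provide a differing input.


Take a=-4, b=4.
original: tmp=0, then acc=4, then a zero divisor aborts: ERROR
revised: tmp=0, then acc=4, then (((tmp % (tmp - 1)) * (tmp + 0)) == (tmp + a)) is false, then b=0, then res=0, then (i=3), then res=0, then (j=0), then res=3, then (j=1), then res=6, then res=2, then returns 4
ERROR and 4 differ, so these are not the same function on this domain.
verdict: not equivalent; witness: a=-4, b=4


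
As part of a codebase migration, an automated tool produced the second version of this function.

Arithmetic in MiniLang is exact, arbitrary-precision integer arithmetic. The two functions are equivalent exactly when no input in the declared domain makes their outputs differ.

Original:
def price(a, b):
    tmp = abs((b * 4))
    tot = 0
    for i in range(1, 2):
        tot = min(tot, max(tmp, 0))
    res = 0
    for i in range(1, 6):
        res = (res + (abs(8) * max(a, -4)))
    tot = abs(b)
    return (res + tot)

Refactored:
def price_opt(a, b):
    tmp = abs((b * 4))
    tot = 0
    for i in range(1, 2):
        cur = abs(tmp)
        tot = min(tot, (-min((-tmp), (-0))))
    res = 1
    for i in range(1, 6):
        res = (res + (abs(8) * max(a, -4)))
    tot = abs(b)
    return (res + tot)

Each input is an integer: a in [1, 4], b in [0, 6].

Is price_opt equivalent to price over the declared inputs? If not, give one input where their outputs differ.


There is a counterexample at a=1, b=0: 40 on one side, 41 on the other.
price: tmp = 0; tot = 0; [i=1]; tot = 0; res = 0; [i=1]; res = 8; [i=2]; res = 16; [i=3]; res = 24; [i=4]; res = 32; [i=5]; res = 40; tot = 0; return 40
price_opt: tmp = 0; tot = 0; [i=1]; cur = 0; tot = 0; res = 1; [i=1]; res = 9; [i=2]; res = 17; [i=3]; res = 25; [i=4]; res = 33; [i=5]; res = 41; tot = 0; return 41
verdict: not equivalent; witness: a=1, b=0


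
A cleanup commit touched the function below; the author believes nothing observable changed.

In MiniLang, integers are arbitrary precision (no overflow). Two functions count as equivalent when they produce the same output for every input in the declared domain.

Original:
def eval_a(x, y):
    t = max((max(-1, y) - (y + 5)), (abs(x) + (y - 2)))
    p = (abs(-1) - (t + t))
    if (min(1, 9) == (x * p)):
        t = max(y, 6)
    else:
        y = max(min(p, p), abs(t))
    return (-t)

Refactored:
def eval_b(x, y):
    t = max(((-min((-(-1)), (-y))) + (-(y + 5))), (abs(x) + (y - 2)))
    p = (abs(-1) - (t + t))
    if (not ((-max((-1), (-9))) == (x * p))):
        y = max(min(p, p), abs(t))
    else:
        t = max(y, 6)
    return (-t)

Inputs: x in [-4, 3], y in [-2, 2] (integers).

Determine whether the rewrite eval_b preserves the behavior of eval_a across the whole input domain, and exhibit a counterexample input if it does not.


Reading the diff, among the changes: arithmetic usage differs, and boolean connective usage differs.
Spot check at x=0, y=0 — eval_a: t becomes -2; next p becomes 5; next (min(1, 9) == (x * p)) evaluates to false; next y becomes 5; next final value 2. eval_b: t becomes -2; next p becomes 5; next (not ((-max((-1), (-9))) == (x * p))) evaluates to true; next y becomes 5; next final value 2. Both give 2.
An exhaustive pass over the 40 declared inputs shows identical outputs.
verdict: equivalent


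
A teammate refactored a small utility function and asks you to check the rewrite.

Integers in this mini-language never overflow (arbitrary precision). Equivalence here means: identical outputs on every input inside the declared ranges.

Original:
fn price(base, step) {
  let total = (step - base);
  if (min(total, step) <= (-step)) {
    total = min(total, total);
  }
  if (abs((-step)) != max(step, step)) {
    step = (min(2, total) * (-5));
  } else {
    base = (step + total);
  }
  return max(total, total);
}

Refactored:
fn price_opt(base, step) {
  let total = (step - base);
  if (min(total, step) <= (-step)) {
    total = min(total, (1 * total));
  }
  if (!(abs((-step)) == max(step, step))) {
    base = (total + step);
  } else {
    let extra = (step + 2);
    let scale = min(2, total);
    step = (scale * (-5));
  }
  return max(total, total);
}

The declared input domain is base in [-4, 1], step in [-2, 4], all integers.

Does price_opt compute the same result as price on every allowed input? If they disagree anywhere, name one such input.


Equivalent. Although `(abs((-step)) != max(step, step))` became `(abs((-step)) == max(step, step))`, no input in the stated domain can expose it.
Every one of the 42 inputs gives matching results.
Tracing base=1, step=4: price: total=3, then (min(total, step) <= (-step)) is false, then (abs((-step)) != max(step, step)) is false, then base=7, then returns 3 | price_opt: total=3, then (min(total, step) <= (-step)) is false, then (!(abs((-step)) == max(step, step))) is false, then extra=6, then scale=2, then step=-10, then returns 3 — matching result 3.
verdict: equivalent


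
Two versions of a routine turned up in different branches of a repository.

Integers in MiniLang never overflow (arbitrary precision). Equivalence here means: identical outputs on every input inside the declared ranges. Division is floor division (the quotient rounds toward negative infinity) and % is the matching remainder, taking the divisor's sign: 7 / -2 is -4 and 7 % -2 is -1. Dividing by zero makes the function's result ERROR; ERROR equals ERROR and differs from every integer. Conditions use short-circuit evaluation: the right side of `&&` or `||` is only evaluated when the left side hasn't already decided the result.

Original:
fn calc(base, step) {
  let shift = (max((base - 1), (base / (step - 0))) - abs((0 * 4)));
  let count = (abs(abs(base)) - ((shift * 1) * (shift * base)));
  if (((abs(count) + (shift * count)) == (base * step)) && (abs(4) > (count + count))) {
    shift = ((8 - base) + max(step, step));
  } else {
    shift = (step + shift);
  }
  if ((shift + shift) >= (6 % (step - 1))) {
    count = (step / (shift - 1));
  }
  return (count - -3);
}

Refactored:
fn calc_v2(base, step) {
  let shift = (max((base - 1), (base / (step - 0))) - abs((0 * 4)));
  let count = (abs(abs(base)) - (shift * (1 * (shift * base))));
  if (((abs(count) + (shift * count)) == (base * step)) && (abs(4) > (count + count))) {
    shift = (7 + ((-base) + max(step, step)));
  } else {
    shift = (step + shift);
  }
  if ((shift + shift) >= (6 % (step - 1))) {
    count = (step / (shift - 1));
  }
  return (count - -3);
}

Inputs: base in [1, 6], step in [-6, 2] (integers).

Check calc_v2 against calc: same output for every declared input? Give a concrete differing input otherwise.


Take base=3, step=-3.
calc: shift := 2 | count := -9 | (((abs(count) + (shift * count)) == (base * step)) && (abs(4) > (count + count))): true | shift := 2 | ((shift + shift) >= (6 % (step - 1))): true | count := -3 | result 0
calc_v2: shift := 2 | count := -9 | (((abs(count) + (shift * count)) == (base * step)) && (abs(4) > (count + count))): true | shift := 1 | ((shift + shift) >= (6 % (step - 1))): true | divide-by-zero, output ERROR
0 != ERROR, so the rewrite changes behavior.
verdict: not equivalent; witness: base=3, step=-3


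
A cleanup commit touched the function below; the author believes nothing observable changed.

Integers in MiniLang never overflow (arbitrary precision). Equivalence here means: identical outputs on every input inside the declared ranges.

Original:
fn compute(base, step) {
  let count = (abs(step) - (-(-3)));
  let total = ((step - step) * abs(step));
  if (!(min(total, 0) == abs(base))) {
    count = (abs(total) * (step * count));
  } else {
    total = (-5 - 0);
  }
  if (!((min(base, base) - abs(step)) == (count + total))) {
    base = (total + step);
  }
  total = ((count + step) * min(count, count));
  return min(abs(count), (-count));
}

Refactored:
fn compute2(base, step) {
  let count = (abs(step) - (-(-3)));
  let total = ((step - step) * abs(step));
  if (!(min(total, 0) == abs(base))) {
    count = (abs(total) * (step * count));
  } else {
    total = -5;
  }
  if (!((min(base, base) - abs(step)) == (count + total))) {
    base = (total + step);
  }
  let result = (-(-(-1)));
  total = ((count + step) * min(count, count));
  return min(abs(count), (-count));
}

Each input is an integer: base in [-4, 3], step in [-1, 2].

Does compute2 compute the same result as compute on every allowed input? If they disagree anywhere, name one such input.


Reading the diff, among the changes: arithmetic usage differs; constant usage differs; statement counts differ; local variable names differ.
One worked example (base=0, step=2) — compute: count becomes -1; next total becomes 0; next (!(min(total, 0) == abs(base))) evaluates to false; next total becomes -5; next (!((min(base, base) - abs(step)) == (count + total))) evaluates to true; next base becomes -3; next total becomes -1; next final value 1; compute2: count becomes -1; next total becomes 0; next (!(min(total, 0) == abs(base))) evaluates to false; next total becomes -5; next (!((min(base, base) - abs(step)) == (count + total))) evaluates to true; next base becomes -3; next result becomes -1; next total becomes -1; next final value 1; agreement on 1.
Every one of the 32 inputs gives matching results.
verdict: equivalent


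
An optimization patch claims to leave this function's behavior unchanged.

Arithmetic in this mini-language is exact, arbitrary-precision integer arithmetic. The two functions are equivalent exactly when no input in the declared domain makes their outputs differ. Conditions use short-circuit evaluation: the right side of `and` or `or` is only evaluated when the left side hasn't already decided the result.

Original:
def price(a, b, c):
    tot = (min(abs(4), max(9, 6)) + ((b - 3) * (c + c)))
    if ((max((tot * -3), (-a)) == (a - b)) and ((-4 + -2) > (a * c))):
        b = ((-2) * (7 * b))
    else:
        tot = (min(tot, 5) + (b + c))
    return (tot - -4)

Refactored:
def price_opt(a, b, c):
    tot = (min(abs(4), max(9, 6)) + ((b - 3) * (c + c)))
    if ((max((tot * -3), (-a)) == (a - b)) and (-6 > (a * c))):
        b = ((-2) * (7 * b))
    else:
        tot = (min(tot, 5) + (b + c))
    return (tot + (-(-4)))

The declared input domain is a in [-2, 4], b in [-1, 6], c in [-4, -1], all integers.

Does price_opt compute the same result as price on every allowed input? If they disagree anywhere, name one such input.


This is a faithful refactor — arithmetic usage differs, constant usage differs, but the computed results match everywhere.
As a probe, take a=-2, b=5, c=-1: price runs tot becomes 0; next ((max((tot * -3), (-a)) == (a - b)) and ((-4 + -2) > (a * c))) evaluates to false; next tot becomes 4; next final value 8; price_opt runs tot becomes 0; next ((max((tot * -3), (-a)) == (a - b)) and (-6 > (a * c))) evaluates to false; next tot becomes 4; next final value 8; both end at 8.
Checked all 224 inputs in the declared domain: the outputs agree on every one.
verdict: equivalent


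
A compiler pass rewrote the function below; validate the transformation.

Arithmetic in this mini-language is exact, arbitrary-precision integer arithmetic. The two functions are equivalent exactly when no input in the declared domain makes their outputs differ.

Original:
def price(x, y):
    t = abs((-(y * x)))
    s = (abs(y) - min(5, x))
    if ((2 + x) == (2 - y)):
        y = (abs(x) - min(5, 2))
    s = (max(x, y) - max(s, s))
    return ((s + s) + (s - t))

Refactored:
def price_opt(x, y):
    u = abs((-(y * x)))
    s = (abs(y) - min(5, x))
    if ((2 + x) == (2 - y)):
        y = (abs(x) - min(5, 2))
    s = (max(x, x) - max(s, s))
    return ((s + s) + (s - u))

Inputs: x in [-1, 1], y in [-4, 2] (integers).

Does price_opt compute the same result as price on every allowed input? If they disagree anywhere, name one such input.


The rewrite breaks on x=-1, y=0, where the results are -3 and -6.
price: t becomes 0; next s becomes 1; next ((2 + x) == (2 - y)) evaluates to false; next s becomes -1; next final value -3
price_opt: u becomes 0; next s becomes 1; next ((2 + x) == (2 - y)) evaluates to false; next s becomes -2; next final value -6
verdict: not equivalent; witness: x=-1, y=0


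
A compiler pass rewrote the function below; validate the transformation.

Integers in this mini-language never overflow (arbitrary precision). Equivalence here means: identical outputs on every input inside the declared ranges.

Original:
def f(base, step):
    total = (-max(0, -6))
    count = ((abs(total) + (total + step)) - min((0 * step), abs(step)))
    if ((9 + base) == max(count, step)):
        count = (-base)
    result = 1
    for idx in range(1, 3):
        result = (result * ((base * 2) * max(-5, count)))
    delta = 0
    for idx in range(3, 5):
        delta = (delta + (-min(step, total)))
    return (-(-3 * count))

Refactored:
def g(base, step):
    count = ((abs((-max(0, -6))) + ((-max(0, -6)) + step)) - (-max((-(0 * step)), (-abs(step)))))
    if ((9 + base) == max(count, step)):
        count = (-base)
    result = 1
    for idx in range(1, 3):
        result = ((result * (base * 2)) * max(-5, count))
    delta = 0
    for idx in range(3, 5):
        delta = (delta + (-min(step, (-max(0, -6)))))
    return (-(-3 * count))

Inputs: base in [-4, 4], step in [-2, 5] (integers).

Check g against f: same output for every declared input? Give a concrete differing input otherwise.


Comparing the listings, the differences include: constant usage differs, plus local variable names differ, plus min/max/abs usage differs, plus statement counts differ.
One worked example (base=-4, step=3) — f: total := 0 | count := 3 | ((9 + base) == max(count, step)): false | result := 1 | iter idx=1: | result := -24 | iter idx=2: | result := 576 | delta := 0 | iter idx=3: | delta := 0 | iter idx=4: | delta := 0 | result 9; g: count := 3 | ((9 + base) == max(count, step)): false | result := 1 | iter idx=1: | result := -24 | iter idx=2: | result := 576 | delta := 0 | iter idx=3: | delta := 0 | iter idx=4: | delta := 0 | result 9; agreement on 9.
Checked all 72 inputs in the declared domain: the outputs agree on every one.
verdict: equivalent


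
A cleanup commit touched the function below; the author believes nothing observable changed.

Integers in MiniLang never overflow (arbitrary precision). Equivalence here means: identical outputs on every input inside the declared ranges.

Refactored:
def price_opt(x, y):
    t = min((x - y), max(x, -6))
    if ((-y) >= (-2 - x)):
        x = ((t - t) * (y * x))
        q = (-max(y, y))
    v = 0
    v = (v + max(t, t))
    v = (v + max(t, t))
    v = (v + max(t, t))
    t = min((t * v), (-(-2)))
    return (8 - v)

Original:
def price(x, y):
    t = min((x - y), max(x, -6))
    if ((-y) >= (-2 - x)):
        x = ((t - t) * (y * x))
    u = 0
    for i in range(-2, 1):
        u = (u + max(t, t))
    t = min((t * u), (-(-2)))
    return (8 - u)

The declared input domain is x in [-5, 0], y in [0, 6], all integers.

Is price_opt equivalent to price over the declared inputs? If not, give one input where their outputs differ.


Side by side, the visible changes include: statement counts differ; and local variable names differ; and loop structure differs; and arithmetic usage differs; and min/max/abs usage differs.
Spot check at x=-4, y=2 — price: t = -6; ((-y) >= (-2 - x)) -> false; u = 0; [i=-2]; u = -6; [i=-1]; u = -12; [i=0]; u = -18; t = 2; return 26. price_opt: t = -6; ((-y) >= (-2 - x)) -> false; v = 0; v = -6; v = -12; v = -18; t = 2; return 26. Both give 26.
An exhaustive pass over the 42 declared inputs shows identical outputs.
verdict: equivalent


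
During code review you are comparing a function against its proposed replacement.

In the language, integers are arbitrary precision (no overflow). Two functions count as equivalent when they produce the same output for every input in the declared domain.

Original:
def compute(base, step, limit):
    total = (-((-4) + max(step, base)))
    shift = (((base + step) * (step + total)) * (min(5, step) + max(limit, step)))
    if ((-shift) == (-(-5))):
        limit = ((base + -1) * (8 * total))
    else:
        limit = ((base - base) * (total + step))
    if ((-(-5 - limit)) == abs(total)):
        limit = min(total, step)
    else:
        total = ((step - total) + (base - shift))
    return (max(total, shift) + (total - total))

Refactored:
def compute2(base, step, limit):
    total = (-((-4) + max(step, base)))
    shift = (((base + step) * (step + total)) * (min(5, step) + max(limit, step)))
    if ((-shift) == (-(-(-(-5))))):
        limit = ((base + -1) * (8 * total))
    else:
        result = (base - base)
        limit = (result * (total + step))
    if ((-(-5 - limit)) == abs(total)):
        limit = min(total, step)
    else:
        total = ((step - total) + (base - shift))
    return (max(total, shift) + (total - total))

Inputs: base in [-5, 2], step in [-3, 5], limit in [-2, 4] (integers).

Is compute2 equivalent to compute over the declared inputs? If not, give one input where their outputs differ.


This is a faithful refactor — local variable names differ, statement counts differ, but the computed results match everywhere.
One worked example (base=-3, step=-3, limit=3) — compute: total := 7 | shift := 0 | ((-shift) == (-(-5))): false | limit := 0 | ((-(-5 - limit)) == abs(total)): false | total := -13 | result 0; compute2: total := 7 | shift := 0 | ((-shift) == (-(-(-(-5))))): false | result := 0 | limit := 0 | ((-(-5 - limit)) == abs(total)): false | total := -13 | result 0; agreement on 0.
Sweeping the whole domain (504 inputs) finds no disagreement.
verdict: equivalent


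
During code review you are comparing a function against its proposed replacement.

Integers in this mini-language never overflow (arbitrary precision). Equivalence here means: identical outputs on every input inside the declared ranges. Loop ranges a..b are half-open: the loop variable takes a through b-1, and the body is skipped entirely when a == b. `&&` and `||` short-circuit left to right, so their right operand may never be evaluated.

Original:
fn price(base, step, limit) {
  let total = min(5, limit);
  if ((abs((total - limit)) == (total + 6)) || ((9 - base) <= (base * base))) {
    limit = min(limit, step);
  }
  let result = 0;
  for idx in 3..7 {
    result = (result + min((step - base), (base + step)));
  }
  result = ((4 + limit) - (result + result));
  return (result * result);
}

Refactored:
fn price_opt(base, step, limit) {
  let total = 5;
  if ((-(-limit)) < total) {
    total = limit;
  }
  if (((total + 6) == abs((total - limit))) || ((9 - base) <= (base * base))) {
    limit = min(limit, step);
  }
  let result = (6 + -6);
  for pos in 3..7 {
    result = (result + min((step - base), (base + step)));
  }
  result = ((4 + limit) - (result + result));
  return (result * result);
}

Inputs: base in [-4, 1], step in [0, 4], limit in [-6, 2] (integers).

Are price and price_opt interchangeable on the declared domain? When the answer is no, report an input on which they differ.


Changes here: statement counts differ, plus constant usage differs, plus branching structure differs, plus min/max/abs usage differs, plus comparison usage differs, plus arithmetic usage differs, plus local variable names differ; the full 270-point sweep finds no disagreement.
verdict: equivalent


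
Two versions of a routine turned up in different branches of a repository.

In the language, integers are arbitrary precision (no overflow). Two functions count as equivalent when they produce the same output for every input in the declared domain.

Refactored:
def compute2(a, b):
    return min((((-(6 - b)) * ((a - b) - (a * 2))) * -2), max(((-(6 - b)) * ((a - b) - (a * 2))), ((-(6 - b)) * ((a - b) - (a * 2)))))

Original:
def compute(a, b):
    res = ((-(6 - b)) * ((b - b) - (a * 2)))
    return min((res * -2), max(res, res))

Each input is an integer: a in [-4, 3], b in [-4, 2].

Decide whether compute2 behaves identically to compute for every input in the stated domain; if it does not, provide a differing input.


The rewrite breaks on a=-4, b=-3, where the results are -72 and -63.
compute: res=-72, then returns -72
compute2: returns -63
verdict: not equivalent; witness: a=-4, b=-3


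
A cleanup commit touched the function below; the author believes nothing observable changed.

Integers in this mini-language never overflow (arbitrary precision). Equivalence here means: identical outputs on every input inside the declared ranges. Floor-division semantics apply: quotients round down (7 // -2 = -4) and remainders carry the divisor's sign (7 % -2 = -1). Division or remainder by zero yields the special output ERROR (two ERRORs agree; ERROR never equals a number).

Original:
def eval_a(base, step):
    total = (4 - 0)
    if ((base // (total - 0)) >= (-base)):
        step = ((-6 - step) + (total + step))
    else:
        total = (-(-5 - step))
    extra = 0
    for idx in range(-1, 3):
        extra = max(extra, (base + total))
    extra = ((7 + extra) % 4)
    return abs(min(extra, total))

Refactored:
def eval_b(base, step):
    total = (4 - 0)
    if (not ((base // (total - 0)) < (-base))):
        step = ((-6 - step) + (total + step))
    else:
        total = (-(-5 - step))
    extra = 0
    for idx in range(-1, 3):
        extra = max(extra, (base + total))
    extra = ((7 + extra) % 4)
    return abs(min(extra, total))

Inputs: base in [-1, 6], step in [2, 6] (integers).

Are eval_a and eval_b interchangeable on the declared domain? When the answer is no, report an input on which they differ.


Comparing the listings, the differences include: boolean connective usage differs, and comparison usage differs.
Spot check at base=1, step=5 — eval_a: total becomes 4; next ((base // (total - 0)) >= (-base)) evaluates to true; next step becomes -2; next extra becomes 0; next at idx=-1:; next extra becomes 5; next at idx=0:; next extra becomes 5; next at idx=1:; next extra becomes 5; next at idx=2:; next extra becomes 5; next extra becomes 0; next final value 0. eval_b: total becomes 4; next (not ((base // (total - 0)) < (-base))) evaluates to true; next step becomes -2; next extra becomes 0; next at idx=-1:; next extra becomes 5; next at idx=0:; next extra becomes 5; next at idx=1:; next extra becomes 5; next at idx=2:; next extra becomes 5; next extra becomes 0; next final value 0. Both give 0.
Sweeping the whole domain (40 inputs) finds no disagreement.
verdict: equivalent


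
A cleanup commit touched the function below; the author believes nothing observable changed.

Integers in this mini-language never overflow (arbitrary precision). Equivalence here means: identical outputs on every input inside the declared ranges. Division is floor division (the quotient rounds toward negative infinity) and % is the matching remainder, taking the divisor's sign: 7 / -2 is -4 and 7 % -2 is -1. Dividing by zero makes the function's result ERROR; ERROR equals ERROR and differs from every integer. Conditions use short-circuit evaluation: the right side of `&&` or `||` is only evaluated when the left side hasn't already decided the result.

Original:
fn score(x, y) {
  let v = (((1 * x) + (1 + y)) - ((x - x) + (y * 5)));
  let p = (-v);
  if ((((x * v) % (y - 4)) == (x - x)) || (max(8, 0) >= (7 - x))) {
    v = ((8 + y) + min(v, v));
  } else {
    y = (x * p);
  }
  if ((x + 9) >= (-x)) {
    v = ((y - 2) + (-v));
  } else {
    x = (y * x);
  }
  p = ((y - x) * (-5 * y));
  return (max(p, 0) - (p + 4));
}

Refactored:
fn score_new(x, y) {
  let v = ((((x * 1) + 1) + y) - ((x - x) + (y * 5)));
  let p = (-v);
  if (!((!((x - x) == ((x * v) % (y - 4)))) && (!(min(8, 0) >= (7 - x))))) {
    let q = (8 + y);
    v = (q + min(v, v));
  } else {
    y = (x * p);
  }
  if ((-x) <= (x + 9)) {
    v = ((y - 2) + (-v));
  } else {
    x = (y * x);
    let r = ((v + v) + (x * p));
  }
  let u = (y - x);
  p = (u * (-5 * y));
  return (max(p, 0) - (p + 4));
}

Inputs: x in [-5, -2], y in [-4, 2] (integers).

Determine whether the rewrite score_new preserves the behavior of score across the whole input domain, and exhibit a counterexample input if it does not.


Equivalent. The suspicious edit (`max(8, 0)` became `min(8, 0)`) never changes the result for any input inside the declared domain.
An exhaustive pass over the 28 declared inputs shows identical outputs.
As a probe, take x=-4, y=1: score runs v = -7; p = 7; ((((x * v) % (y - 4)) == (x - x)) || (max(8, 0) >= (7 - x))) -> false; y = -28; ((x + 9) >= (-x)) -> true; v = -23; p = -3360; return 3356; score_new runs v = -7; p = 7; (!((!((x - x) == ((x * v) % (y - 4)))) && (!(min(8, 0) >= (7 - x))))) -> false; y = -28; ((-x) <= (x + 9)) -> true; v = -23; u = -24; p = -3360; return 3356; both end at 3356.
verdict: equivalent


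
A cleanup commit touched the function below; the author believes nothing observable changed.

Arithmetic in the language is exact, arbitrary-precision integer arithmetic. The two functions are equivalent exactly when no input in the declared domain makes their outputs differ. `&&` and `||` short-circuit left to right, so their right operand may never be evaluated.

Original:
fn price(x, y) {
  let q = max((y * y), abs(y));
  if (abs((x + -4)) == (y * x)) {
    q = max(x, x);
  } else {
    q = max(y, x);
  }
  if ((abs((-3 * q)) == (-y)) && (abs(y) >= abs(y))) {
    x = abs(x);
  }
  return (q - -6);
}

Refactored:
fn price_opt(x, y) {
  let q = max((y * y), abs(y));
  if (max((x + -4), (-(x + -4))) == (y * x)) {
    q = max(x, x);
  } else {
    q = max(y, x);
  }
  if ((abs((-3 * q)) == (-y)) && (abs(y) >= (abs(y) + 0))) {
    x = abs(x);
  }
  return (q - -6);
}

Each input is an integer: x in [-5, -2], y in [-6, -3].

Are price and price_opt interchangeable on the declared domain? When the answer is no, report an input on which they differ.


Behavior is preserved: although arithmetic usage differs, plus min/max/abs usage differs, plus constant usage differs, the outputs never diverge.
Spot check at x=-2, y=-5 — price: q := 25 | (abs((x + -4)) == (y * x)): false | q := -2 | ((abs((-3 * q)) == (-y)) && (abs(y) >= abs(y))): false | result 4. price_opt: q := 25 | (max((x + -4), (-(x + -4))) == (y * x)): false | q := -2 | ((abs((-3 * q)) == (-y)) && (abs(y) >= (abs(y) + 0))): false | result 4. Both give 4.
An exhaustive pass over the 16 declared inputs shows identical outputs.
verdict: equivalent


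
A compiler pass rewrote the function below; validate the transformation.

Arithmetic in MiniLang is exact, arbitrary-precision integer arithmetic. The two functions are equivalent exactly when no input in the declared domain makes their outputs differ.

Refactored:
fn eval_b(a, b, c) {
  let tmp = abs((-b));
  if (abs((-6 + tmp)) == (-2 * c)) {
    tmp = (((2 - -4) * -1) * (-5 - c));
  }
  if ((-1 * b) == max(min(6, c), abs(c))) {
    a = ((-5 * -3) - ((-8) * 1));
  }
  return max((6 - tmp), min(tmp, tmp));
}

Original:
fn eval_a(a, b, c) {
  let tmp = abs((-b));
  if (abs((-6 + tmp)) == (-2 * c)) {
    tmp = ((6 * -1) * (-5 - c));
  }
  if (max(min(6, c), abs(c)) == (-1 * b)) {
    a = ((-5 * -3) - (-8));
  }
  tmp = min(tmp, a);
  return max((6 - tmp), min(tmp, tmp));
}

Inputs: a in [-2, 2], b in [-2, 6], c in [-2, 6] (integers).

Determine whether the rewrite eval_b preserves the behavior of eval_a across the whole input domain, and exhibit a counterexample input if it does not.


The rewrite breaks on a=-2, b=-2, c=-1, where the results are 8 and 4.
eval_a: tmp becomes 2; next (abs((-6 + tmp)) == (-2 * c)) evaluates to false; next (max(min(6, c), abs(c)) == (-1 * b)) evaluates to false; next tmp becomes -2; next final value 8
eval_b: tmp becomes 2; next (abs((-6 + tmp)) == (-2 * c)) evaluates to false; next ((-1 * b) == max(min(6, c), abs(c))) evaluates to false; next final value 4
verdict: not equivalent; witness: a=-2, b=-2, c=-1


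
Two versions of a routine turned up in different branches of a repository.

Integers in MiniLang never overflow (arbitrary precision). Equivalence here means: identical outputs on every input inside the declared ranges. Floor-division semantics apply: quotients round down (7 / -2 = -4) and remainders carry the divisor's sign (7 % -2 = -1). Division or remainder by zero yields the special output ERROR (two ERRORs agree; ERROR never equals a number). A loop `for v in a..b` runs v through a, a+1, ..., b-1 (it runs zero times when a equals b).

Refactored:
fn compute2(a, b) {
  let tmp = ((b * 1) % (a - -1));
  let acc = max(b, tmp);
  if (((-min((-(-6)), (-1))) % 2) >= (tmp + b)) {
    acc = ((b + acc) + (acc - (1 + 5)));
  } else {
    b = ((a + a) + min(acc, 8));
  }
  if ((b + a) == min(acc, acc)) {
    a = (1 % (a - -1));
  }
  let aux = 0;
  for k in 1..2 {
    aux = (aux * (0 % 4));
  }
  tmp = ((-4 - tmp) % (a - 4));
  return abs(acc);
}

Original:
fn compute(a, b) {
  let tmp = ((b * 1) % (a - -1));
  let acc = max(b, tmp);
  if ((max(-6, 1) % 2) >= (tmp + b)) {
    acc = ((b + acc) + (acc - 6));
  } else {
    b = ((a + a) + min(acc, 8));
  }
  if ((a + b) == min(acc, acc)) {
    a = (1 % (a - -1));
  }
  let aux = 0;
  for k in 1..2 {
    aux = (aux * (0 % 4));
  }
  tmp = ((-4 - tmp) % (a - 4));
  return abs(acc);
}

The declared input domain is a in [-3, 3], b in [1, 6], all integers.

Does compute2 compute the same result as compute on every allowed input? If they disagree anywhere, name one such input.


Reading the diff, among the changes: constant usage differs, min/max/abs usage differs, arithmetic usage differs.
As a probe, take a=-3, b=3: compute runs tmp becomes -1; next acc becomes 3; next ((max(-6, 1) % 2) >= (tmp + b)) evaluates to false; next b becomes -3; next ((a + b) == min(acc, acc)) evaluates to false; next aux becomes 0; next at k=1:; next aux becomes 0; next tmp becomes -3; next final value 3; compute2 runs tmp becomes -1; next acc becomes 3; next (((-min((-(-6)), (-1))) % 2) >= (tmp + b)) evaluates to false; next b becomes -3; next ((b + a) == min(acc, acc)) evaluates to false; next aux becomes 0; next at k=1:; next aux becomes 0; next tmp becomes -3; next final value 3; both end at 3.
Sweeping the whole domain (42 inputs) finds no disagreement.
verdict: equivalent
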